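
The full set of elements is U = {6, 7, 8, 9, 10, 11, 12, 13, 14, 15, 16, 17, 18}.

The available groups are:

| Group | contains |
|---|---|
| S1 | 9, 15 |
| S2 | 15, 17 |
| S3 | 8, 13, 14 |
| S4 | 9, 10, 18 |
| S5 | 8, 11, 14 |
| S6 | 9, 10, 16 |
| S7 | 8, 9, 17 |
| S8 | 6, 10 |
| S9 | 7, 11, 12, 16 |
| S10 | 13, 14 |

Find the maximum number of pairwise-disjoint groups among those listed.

4

S1, S8, S9, S10 are pairwise disjoint (S1={9,15}; S8={6,10}; S9={7,11,12,16}; S10={13,14}).
Every remaining group overlaps one of these, and no 5 of the listed groups are pairwise disjoint, so 4 is the maximum.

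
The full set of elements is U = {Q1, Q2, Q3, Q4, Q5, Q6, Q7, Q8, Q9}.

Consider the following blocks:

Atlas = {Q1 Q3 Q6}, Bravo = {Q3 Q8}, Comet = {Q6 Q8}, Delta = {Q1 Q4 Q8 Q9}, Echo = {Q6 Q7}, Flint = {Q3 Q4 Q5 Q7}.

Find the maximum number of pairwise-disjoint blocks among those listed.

Bravo, Echo are pairwise disjoint (Bravo={Q3,Q8}; Echo={Q6,Q7}).
Every remaining block overlaps one of these, and no 3 of the listed blocks are pairwise disjoint, so 2 is the maximum.

2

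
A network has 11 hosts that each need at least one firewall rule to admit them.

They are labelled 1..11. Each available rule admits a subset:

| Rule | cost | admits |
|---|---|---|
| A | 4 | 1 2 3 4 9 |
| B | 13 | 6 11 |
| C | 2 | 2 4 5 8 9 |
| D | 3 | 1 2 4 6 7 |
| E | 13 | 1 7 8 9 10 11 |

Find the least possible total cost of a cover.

A, C, D, E together cover every host (A ∪ C ∪ D ∪ E = {1, 2, 3, 4, 5, 6, 7, 8, 9, 10, 11}); total cost 4 + 2 + 3 + 13 = 22.
No covering selection has total cost below 22.

22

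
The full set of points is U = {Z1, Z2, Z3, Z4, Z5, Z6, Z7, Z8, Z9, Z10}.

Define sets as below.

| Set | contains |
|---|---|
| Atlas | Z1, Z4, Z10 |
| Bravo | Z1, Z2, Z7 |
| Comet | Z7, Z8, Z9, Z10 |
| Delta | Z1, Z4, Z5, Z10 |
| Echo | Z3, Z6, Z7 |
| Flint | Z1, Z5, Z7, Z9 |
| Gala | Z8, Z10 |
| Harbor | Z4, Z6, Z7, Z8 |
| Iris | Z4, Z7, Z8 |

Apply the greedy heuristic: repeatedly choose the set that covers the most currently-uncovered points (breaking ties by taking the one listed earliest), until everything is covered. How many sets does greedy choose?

Greedy: pick Comet (covers 4 new) → pick Delta (covers 3 new) → pick Echo (covers 2 new) → pick Bravo (covers 1 new). Total picks: 4.

4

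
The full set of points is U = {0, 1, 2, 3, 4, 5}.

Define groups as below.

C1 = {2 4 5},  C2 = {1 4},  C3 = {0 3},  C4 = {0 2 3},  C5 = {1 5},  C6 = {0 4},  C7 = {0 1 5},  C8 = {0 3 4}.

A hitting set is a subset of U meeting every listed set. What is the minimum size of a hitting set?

The 3 points {0, 1, 2} hit every group.
No choice of 2 points meets every group, so 3 is the minimum.

3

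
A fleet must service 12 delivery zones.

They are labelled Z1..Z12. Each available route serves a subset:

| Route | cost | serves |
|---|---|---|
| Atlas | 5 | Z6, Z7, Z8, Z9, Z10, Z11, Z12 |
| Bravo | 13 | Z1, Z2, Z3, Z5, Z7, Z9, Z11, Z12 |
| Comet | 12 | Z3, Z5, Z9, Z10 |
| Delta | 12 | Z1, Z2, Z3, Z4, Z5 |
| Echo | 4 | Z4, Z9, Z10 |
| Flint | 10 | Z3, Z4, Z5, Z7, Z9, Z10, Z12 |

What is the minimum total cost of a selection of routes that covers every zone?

17

Atlas, Delta together cover every zone (Atlas ∪ Delta = {Z1, Z2, Z3, Z4, Z5, Z6, Z7, Z8, Z9, Z10, Z11, Z12}); total cost 5 + 12 = 17.
No covering selection has total cost below 17.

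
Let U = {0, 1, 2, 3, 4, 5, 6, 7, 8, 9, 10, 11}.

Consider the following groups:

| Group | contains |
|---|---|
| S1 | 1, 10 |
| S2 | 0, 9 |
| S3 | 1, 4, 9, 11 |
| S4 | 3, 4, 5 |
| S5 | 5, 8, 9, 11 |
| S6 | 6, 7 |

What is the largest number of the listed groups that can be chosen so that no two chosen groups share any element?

S1, S2, S4, S6 are pairwise disjoint (S1={1,10}; S2={0,9}; S4={3,4,5}; S6={6,7}).
Every remaining group overlaps one of these, and no 5 of the listed groups are pairwise disjoint, so 4 is the maximum.

4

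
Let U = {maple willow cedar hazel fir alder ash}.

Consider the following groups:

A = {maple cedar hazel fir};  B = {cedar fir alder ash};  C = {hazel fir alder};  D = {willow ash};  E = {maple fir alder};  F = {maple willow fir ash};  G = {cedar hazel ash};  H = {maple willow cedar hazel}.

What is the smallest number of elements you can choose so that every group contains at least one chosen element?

3

T = {maple, fir, ash} meets every group (each contains at least one member of T), and |T| = 3.
No choice of 2 elements meets every group, so 3 is the minimum.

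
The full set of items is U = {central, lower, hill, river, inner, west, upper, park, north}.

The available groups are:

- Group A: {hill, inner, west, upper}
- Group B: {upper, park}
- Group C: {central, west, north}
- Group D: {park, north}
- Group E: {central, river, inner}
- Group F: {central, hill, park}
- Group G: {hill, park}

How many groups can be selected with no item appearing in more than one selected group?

C, G are pairwise disjoint (C={central,west,north}; G={hill,park}).
Every remaining group overlaps one of these, and no 3 of the listed groups are pairwise disjoint, so 2 is the maximum.

2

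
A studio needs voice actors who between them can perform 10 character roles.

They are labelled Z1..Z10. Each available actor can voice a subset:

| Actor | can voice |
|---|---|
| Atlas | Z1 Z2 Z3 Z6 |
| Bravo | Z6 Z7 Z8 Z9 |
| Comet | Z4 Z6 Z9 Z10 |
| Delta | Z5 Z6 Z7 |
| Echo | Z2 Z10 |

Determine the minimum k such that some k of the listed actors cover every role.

4

Take {Atlas, Bravo, Comet, Delta}. Their union is {Z1, Z2, Z3, Z4, Z5, Z6, Z7, Z8, Z9, Z10}, which is all 10 roles.
Only Delta contains Z5, so Delta is forced; the remaining 7 roles need at least 3 more actors (each remaining actor adds at most 3) — so at least 4 actors are needed, and 4 is optimal.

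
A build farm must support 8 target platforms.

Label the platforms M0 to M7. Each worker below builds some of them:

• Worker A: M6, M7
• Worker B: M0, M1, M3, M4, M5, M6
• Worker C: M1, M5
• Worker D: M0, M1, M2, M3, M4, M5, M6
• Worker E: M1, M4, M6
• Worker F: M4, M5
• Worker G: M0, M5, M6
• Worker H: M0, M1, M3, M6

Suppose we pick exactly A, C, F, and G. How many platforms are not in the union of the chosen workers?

2

Union of A, C, F, G = {M0, M1, M4, M5, M6, M7}.
Not covered: M2, M3 — 2 platforms.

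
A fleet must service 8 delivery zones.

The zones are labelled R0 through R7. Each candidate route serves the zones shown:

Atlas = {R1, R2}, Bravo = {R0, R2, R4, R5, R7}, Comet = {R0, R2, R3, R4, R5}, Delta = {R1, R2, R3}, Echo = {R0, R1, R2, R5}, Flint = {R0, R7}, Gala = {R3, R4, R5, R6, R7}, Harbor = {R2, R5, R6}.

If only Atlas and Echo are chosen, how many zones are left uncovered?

4

Union of Atlas, Echo = {R0, R1, R2, R5}.
Not covered: R3, R4, R6, R7 — 4 zones.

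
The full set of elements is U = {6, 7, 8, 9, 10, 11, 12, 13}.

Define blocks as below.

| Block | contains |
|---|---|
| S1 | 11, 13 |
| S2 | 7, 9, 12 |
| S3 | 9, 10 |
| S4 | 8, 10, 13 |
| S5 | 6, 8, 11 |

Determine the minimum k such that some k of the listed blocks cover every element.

S2, S4, and S5 cover everything between them: the union {6, 7, 8, 9, 10, 11, 12, 13} is all of U.
Each block has at most 3 elements, and 2·3 = 6 < 8 — so at least 3 blocks are needed, and 3 is optimal.

3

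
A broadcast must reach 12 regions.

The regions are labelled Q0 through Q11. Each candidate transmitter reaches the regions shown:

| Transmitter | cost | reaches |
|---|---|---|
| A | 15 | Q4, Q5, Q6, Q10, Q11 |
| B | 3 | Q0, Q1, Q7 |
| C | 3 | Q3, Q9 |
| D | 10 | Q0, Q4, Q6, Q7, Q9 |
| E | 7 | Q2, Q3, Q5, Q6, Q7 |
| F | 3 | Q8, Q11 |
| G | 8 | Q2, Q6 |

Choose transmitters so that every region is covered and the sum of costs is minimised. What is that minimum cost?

A, B, C, E, F together cover every region (A ∪ B ∪ C ∪ E ∪ F = {Q0, Q1, Q2, Q3, Q4, Q5, Q6, Q7, Q8, Q9, Q10, Q11}); total cost 15 + 3 + 3 + 7 + 3 = 31.
No covering selection has total cost below 31.

31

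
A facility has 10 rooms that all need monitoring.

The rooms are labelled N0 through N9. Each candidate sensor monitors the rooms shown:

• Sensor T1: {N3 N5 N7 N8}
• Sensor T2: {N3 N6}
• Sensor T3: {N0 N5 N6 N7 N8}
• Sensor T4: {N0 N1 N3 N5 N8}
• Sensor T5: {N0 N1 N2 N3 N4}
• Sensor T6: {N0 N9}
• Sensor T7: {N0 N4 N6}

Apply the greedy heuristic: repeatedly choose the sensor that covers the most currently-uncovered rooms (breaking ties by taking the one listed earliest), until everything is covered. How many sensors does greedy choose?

3

Greedy: pick T3 (covers 5 new) → pick T5 (covers 4 new) → pick T6 (covers 1 new). Total picks: 3.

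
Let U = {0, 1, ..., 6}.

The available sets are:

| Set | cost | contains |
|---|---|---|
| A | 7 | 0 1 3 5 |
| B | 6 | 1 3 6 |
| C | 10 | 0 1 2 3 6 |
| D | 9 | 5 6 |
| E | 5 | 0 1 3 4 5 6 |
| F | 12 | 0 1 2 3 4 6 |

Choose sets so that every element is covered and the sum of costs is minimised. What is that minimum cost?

C, E together cover every element (C ∪ E = {0, 1, 2, 3, 4, 5, 6}); total cost 10 + 5 = 15.
No covering selection has total cost below 15.

15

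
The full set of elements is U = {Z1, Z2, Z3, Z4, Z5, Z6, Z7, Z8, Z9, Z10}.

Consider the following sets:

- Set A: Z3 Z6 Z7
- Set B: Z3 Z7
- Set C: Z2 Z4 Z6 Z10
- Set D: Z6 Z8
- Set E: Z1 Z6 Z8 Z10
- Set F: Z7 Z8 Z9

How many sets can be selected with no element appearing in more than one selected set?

2

B, E are pairwise disjoint (B={Z3,Z7}; E={Z1,Z6,Z8,Z10}).
Every remaining set overlaps one of these, and no 3 of the listed sets are pairwise disjoint, so 2 is the maximum.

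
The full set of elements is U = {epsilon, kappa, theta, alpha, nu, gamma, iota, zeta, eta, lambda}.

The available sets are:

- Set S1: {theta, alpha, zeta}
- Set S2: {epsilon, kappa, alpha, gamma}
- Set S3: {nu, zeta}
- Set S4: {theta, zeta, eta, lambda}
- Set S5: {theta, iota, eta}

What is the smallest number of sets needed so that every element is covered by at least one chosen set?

4

S2 and S3 and S4 and S5 together: S2 ∪ S3 ∪ S4 ∪ S5 = {epsilon, kappa, theta, alpha, nu, gamma, iota, zeta, eta, lambda} — every element is covered.
No 3 of the 5 sets cover everything (all 10 combinations miss at least one element), so 4 is optimal.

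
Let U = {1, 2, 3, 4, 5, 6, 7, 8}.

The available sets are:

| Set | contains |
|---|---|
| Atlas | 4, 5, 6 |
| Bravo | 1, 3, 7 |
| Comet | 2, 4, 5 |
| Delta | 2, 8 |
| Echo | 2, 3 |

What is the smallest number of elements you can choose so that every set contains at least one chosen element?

3

H = {2, 3, 5} meets every set (each contains at least one member of H), and |H| = 3.
The sets Atlas, Bravo, Delta are pairwise disjoint, so any hitting set needs a separate element for each — at least 3. Hence 3 is optimal.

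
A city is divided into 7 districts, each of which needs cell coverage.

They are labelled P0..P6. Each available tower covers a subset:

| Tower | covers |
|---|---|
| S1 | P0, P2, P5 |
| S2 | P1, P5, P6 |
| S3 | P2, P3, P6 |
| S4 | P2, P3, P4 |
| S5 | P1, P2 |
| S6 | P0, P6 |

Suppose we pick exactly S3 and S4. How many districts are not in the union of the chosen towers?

Union of S3, S4 = {P2, P3, P4, P6}.
Not covered: P0, P1, P5 — 3 districts.

3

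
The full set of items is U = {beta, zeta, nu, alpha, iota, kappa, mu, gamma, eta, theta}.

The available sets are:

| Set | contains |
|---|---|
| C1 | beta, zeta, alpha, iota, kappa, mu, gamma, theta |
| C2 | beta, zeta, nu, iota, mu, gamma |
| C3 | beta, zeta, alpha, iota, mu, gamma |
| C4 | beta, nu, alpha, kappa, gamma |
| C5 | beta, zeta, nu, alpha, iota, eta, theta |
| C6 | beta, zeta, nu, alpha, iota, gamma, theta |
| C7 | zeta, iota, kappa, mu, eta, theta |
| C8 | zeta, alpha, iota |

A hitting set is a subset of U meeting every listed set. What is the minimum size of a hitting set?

The 2 items {beta, iota} hit every set.
No single item lies in every set, so at least 2 are needed and 2 is optimal.

2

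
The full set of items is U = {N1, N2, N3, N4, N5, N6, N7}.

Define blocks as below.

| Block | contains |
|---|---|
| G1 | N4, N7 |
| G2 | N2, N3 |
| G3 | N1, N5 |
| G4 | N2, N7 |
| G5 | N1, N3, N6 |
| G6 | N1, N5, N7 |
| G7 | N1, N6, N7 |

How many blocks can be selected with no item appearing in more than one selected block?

G1, G2, G3 are pairwise disjoint (G1={N4,N7}; G2={N2,N3}; G3={N1,N5}).
Every remaining block overlaps one of these, and no 4 of the listed blocks are pairwise disjoint, so 3 is the maximum.

3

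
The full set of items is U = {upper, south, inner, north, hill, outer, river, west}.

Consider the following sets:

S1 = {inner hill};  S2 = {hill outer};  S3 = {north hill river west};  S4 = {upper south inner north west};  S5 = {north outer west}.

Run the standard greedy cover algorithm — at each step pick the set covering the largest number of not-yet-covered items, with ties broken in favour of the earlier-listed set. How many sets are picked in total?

Greedy: pick S4 (covers 5 new) → pick S2 (covers 2 new) → pick S3 (covers 1 new). Total picks: 3.

3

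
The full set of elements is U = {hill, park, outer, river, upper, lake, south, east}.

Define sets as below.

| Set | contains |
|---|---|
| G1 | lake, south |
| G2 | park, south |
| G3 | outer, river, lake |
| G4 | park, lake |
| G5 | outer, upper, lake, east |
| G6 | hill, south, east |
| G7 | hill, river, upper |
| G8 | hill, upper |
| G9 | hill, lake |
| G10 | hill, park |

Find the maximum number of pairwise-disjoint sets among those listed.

3

G2, G3, G8 are pairwise disjoint (G2={park,south}; G3={outer,river,lake}; G8={hill,upper}).
Every remaining set overlaps one of these, and no 4 of the listed sets are pairwise disjoint, so 3 is the maximum.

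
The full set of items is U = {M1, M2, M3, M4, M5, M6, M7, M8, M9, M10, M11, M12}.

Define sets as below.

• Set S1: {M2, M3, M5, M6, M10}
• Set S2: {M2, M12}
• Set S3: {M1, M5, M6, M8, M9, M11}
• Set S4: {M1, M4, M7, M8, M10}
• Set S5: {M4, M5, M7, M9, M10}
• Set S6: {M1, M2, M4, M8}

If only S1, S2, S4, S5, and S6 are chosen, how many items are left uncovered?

Union of S1, S2, S4, S5, S6 = {M1, M2, M3, M4, M5, M6, M7, M8, M9, M10, M12}.
Not covered: M11 — 1 item.

1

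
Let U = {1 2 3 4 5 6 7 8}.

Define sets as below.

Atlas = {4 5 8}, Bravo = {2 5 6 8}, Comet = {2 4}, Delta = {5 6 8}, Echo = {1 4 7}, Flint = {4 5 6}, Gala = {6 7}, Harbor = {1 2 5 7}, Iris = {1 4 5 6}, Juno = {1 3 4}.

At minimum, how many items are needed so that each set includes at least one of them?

3

Take H = {4, 5, 7}. Each listed set contains at least one of these, so H is a hitting set of size 3.
No choice of 2 items meets every set, so 3 is the minimum.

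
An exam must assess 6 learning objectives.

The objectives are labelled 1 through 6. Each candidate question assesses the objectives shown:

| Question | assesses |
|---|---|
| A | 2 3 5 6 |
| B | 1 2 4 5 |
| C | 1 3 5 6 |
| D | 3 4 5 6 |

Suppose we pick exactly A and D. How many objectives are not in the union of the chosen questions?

1

Union of A, D = {2, 3, 4, 5, 6}.
Not covered: 1 — 1 objective.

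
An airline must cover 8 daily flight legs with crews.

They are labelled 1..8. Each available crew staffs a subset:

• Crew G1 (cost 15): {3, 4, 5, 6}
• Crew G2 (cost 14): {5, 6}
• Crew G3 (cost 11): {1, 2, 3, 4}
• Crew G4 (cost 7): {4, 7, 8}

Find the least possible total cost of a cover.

G2, G3, G4 together cover every leg (G2 ∪ G3 ∪ G4 = {1, 2, 3, 4, 5, 6, 7, 8}); total cost 14 + 11 + 7 = 32.
No covering selection has total cost below 32.

32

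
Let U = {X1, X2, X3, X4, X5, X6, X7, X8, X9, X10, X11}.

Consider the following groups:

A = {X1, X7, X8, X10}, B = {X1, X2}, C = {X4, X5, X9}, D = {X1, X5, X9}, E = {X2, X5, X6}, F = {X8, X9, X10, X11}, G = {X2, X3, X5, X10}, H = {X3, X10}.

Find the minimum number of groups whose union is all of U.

5

A, C, E, F, and G cover everything between them: the union {X1, X2, X3, X4, X5, X6, X7, X8, X9, X10, X11} is all of U.
No 4 of the 8 groups cover everything (all 70 combinations miss at least one point), so 5 is optimal.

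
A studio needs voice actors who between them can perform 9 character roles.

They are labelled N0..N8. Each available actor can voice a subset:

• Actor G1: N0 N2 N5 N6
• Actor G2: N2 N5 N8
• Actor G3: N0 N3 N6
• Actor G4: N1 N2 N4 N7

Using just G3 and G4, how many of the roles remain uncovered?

2

Union of G3, G4 = {N0, N1, N2, N3, N4, N6, N7}.
Not covered: N5, N8 — 2 roles.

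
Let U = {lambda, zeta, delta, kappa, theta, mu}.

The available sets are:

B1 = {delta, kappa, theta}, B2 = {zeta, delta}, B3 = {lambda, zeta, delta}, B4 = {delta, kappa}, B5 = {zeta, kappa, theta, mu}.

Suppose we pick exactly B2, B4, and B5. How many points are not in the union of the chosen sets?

1

Union of B2, B4, B5 = {zeta, delta, kappa, theta, mu}.
Not covered: lambda — 1 point.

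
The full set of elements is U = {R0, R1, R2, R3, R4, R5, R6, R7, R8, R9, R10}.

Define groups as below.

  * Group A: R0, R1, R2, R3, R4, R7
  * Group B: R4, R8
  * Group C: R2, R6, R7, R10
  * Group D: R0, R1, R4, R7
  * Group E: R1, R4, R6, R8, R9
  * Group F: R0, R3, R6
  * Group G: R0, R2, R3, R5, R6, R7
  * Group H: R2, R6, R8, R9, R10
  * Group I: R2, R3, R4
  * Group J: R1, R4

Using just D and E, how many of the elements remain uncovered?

Union of D, E = {R0, R1, R4, R6, R7, R8, R9}.
Not covered: R2, R3, R5, R10 — 4 elements.

4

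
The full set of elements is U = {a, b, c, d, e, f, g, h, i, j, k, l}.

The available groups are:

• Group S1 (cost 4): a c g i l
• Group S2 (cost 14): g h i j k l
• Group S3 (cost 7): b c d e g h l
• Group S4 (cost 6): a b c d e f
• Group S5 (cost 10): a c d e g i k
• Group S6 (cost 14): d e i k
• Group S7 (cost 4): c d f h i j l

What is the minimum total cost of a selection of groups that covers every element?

20

S2, S4 together cover every element (S2 ∪ S4 = {a, b, c, d, e, f, g, h, i, j, k, l}); total cost 14 + 6 = 20.
The greedy pick S7, S1, S4, S5 costs 24; no covering selection beats 20.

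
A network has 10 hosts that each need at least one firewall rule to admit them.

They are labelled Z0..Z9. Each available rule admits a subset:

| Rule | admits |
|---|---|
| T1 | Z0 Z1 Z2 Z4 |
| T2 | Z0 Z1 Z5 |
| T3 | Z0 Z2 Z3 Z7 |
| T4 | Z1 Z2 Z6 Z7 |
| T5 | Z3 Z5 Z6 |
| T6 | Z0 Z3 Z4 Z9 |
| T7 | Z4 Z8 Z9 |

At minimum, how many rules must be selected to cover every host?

Take {T2, T3, T5, T7}. Their union is {Z0, Z1, Z2, Z3, Z4, Z5, Z6, Z7, Z8, Z9}, which is all 10 hosts.
No 3 of the 7 rules cover everything (all 35 combinations miss at least one host), so 4 is optimal.

4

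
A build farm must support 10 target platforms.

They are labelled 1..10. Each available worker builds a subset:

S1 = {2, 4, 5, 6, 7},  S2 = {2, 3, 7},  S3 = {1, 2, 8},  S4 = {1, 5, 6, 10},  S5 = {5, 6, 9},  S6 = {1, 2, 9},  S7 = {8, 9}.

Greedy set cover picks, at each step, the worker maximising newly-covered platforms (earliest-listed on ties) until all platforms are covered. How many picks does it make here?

Greedy: pick S1 (covers 5 new) → pick S3 (covers 2 new) → pick S2 (covers 1 new) → pick S4 (covers 1 new) → pick S5 (covers 1 new). Total picks: 5.
(The true minimum cover uses only 4 workers, so greedy is not optimal here.)

5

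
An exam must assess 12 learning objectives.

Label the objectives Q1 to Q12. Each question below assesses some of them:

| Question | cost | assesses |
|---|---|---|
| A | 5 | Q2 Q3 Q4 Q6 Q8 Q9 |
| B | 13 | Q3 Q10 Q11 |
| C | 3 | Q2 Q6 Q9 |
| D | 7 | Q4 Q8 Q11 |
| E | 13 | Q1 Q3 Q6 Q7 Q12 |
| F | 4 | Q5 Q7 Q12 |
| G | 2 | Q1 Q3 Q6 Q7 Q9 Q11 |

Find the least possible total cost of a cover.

24

A, B, F, G together cover every objective (A ∪ B ∪ F ∪ G = {Q1, Q2, Q3, Q4, Q5, Q6, Q7, Q8, Q9, Q10, Q11, Q12}); total cost 5 + 13 + 4 + 2 = 24.
No covering selection has total cost below 24.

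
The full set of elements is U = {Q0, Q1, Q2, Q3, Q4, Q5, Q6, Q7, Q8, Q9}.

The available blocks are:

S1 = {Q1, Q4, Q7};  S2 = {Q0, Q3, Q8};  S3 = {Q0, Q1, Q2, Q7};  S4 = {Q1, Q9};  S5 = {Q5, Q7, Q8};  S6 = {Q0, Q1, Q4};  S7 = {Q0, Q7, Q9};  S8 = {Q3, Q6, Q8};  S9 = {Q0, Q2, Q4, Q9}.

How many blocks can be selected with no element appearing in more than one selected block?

S4, S5 are pairwise disjoint (S4={Q1,Q9}; S5={Q5,Q7,Q8}).
Every remaining block overlaps one of these, and no 3 of the listed blocks are pairwise disjoint, so 2 is the maximum.

2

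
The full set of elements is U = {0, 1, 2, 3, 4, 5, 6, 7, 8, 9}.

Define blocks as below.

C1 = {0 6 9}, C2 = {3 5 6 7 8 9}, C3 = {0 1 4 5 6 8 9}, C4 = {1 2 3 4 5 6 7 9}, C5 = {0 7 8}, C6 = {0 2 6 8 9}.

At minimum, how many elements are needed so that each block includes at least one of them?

2

H = {0, 7} meets every block (each contains at least one member of H), and |H| = 2.
No single element lies in every block, so at least 2 are needed and 2 is optimal.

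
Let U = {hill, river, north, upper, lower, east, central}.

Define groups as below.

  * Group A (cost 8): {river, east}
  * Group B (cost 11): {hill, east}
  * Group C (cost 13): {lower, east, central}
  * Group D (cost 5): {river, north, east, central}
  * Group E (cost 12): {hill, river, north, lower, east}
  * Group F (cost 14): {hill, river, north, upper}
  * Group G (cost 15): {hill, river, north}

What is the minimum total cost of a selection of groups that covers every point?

27

C, F together cover every point (C ∪ F = {hill, river, north, upper, lower, east, central}); total cost 13 + 14 = 27.
The greedy pick D, E, F costs 31; no covering selection beats 27.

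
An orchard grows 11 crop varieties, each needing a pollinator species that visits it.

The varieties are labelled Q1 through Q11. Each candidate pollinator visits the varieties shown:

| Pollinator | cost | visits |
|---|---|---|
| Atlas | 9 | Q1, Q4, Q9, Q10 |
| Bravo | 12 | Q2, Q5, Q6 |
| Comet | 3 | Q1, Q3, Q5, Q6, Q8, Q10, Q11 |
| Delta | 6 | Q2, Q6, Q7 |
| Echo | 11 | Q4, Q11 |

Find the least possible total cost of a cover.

18

Atlas, Comet, Delta together cover every variety (Atlas ∪ Comet ∪ Delta = {Q1, Q2, Q3, Q4, Q5, Q6, Q7, Q8, Q9, Q10, Q11}); total cost 9 + 3 + 6 = 18.
No covering selection has total cost below 18.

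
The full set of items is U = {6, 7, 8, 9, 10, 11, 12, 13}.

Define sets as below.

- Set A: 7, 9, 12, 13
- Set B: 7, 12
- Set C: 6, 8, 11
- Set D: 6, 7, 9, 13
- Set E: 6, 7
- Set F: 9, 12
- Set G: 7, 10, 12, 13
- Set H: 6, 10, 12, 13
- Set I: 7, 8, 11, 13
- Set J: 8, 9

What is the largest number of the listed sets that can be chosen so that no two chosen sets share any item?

2

E, J are pairwise disjoint (E={6,7}; J={8,9}).
Every remaining set overlaps one of these, and no 3 of the listed sets are pairwise disjoint, so 2 is the maximum.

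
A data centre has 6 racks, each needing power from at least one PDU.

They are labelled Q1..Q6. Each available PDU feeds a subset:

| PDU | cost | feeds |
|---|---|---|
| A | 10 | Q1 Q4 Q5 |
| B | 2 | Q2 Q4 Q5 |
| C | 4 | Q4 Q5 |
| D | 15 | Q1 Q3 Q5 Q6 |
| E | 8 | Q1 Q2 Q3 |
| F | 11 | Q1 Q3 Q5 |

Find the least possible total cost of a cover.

B, D together cover every rack (B ∪ D = {Q1, Q2, Q3, Q4, Q5, Q6}); total cost 2 + 15 = 17.
The greedy pick B, E, D costs 25; no covering selection beats 17.

17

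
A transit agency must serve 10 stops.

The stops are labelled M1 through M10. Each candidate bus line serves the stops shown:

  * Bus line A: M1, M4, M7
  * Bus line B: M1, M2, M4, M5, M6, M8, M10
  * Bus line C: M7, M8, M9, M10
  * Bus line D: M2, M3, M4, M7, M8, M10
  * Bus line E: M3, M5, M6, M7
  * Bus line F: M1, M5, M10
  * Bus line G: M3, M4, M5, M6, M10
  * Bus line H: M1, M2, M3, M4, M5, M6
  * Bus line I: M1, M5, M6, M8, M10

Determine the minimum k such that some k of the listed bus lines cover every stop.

Take {C, H}. Their union is {M1, M2, M3, M4, M5, M6, M7, M8, M9, M10}, which is all 10 stops.
No single bus line has all 10 stops (the largest, B, has 7), so 2 is optimal.

2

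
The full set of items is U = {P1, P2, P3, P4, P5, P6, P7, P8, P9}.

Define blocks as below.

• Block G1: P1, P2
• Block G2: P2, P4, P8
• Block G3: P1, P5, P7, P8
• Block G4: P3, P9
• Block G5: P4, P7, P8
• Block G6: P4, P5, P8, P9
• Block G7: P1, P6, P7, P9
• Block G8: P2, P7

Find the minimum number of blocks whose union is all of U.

4

G4 and G6 and G7 and G8 together: G4 ∪ G6 ∪ G7 ∪ G8 = {P1, P2, P3, P4, P5, P6, P7, P8, P9} — every item is covered.
No 3 of the 8 blocks cover everything (all 56 combinations miss at least one item), so 4 is optimal.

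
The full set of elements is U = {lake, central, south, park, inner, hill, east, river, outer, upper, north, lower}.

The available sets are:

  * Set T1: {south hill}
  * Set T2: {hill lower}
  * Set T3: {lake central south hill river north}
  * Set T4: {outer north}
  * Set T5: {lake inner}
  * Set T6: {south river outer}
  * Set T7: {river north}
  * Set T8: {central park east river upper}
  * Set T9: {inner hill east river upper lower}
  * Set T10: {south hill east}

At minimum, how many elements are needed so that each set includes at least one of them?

4

H = {lake, hill, river, outer} meets every set (each contains at least one member of H), and |H| = 4.
The sets T2, T4, T5, T8 are pairwise disjoint, so any hitting set needs a separate element for each — at least 4. Hence 4 is optimal.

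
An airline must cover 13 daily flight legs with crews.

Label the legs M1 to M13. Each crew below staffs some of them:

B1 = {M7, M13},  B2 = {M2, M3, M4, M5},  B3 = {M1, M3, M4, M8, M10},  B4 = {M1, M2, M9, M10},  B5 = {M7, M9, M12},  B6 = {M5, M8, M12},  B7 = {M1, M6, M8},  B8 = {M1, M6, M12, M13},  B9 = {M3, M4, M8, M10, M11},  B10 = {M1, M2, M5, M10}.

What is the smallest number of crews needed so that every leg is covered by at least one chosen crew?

4

Take {B2, B5, B8, B9}. Their union is {M1, M2, M3, M4, M5, M6, M7, M8, M9, M10, M11, M12, M13}, which is all 13 legs.
No 3 of the 10 crews cover everything (all 120 combinations miss at least one leg), so 4 is optimal.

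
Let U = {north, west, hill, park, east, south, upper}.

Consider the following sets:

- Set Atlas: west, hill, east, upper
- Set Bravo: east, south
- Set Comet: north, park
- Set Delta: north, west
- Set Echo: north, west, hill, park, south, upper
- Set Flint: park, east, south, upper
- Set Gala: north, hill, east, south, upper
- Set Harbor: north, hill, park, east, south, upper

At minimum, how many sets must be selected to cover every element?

Take {Echo, Gala}. Their union is {north, west, hill, park, east, south, upper}, which is all 7 elements.
No single set has all 7 elements (the largest, Echo, has 6), so 2 is optimal.

2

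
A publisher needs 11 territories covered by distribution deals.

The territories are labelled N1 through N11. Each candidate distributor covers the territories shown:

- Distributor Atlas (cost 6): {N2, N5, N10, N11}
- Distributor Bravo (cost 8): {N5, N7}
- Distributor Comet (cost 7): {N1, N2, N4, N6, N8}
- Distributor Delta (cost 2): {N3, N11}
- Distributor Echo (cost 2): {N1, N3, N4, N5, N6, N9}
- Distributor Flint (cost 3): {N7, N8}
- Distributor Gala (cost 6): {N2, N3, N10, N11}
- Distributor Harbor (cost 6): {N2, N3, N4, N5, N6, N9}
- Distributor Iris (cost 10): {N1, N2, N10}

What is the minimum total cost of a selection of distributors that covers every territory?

Atlas, Echo, Flint together cover every territory (Atlas ∪ Echo ∪ Flint = {N1, N2, N3, N4, N5, N6, N7, N8, N9, N10, N11}); total cost 6 + 2 + 3 = 11.
No covering selection has total cost below 11.

11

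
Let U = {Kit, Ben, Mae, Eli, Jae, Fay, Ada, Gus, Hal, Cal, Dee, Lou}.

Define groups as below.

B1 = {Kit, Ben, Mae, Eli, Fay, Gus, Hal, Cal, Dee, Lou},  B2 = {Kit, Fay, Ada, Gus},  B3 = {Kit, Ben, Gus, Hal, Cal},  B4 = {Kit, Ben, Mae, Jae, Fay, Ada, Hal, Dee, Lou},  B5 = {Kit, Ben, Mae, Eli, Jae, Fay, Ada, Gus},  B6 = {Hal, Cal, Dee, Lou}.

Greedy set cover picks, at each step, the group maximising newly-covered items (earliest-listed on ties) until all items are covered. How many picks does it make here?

2

Greedy: pick B1 (covers 10 new) → pick B4 (covers 2 new). Total picks: 2.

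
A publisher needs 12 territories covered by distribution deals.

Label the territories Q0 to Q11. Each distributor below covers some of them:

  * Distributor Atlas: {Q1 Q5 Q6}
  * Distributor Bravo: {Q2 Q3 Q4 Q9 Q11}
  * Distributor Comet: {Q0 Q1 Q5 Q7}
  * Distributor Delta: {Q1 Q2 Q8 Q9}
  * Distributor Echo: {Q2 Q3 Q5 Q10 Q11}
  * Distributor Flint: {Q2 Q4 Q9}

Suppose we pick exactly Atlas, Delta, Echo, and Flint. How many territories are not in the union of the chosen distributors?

2

Union of Atlas, Delta, Echo, Flint = {Q1, Q2, Q3, Q4, Q5, Q6, Q8, Q9, Q10, Q11}.
Not covered: Q0, Q7 — 2 territories.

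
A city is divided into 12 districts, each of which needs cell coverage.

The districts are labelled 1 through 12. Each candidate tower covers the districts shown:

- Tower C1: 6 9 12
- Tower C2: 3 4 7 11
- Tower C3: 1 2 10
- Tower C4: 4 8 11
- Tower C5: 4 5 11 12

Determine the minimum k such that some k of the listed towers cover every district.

5

Take {C1, C2, C3, C4, C5}. Their union is {1, 2, 3, 4, 5, 6, 7, 8, 9, 10, 11, 12}, which is all 12 districts.
No 4 of the 5 towers cover everything (all 5 combinations miss at least one district), so 5 is optimal.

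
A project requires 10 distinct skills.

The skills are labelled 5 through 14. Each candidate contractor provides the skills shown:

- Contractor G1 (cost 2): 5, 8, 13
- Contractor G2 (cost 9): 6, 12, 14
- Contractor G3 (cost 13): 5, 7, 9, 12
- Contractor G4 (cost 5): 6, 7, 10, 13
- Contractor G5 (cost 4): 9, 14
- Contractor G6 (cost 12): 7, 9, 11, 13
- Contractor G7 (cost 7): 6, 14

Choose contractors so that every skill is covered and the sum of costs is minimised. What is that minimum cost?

28

G1, G2, G4, G6 together cover every skill (G1 ∪ G2 ∪ G4 ∪ G6 = {5, 6, 7, 8, 9, 10, 11, 12, 13, 14}); total cost 2 + 9 + 5 + 12 = 28.
The greedy pick G1, G4, G5, G2, G6 costs 32; no covering selection beats 28.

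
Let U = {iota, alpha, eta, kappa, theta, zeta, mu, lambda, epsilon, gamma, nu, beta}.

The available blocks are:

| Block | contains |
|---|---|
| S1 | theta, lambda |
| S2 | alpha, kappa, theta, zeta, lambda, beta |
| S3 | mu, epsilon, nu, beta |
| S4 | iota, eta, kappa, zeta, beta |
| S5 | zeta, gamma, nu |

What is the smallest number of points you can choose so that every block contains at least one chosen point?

H = {iota, lambda, nu} meets every block (each contains at least one member of H), and |H| = 3.
No choice of 2 points meets every block, so 3 is the minimum.

3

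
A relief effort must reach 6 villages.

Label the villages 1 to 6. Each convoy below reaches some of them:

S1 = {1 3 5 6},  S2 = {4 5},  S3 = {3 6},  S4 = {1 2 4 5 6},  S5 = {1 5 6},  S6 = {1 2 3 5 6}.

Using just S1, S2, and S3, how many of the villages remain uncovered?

1

Union of S1, S2, S3 = {1, 3, 4, 5, 6}.
Not covered: 2 — 1 village.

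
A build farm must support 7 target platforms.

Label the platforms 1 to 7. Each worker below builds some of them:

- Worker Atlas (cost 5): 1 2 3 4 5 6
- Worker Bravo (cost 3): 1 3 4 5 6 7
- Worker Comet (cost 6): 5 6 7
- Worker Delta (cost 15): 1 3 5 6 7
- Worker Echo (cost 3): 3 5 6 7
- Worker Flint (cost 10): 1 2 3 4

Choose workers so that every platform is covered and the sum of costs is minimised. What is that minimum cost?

Atlas, Echo together cover every platform (Atlas ∪ Echo = {1, 2, 3, 4, 5, 6, 7}); total cost 5 + 3 = 8.
No covering selection has total cost below 8.

8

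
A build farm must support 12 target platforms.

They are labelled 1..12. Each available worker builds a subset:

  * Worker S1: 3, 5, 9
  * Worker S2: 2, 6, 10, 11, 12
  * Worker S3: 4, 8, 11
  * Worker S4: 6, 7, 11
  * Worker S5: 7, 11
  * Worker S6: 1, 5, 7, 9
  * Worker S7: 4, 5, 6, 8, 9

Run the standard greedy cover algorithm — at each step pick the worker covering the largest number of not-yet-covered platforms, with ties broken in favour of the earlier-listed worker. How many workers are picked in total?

Greedy: pick S2 (covers 5 new) → pick S6 (covers 4 new) → pick S3 (covers 2 new) → pick S1 (covers 1 new). Total picks: 4.

4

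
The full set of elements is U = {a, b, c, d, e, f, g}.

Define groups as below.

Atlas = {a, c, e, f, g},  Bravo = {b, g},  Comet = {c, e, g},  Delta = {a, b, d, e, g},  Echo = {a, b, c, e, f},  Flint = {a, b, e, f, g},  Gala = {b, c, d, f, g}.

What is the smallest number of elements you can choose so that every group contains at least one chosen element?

2

H = {b, c} meets every group (each contains at least one member of H), and |H| = 2.
No single element lies in every group, so at least 2 are needed and 2 is optimal.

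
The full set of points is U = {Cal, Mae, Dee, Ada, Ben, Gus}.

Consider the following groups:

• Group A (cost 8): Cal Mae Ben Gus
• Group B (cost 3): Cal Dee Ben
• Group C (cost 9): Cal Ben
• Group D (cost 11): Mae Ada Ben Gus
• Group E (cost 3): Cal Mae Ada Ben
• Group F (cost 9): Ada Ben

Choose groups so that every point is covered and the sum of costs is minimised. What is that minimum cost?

14

B, D together cover every point (B ∪ D = {Cal, Mae, Dee, Ada, Ben, Gus}); total cost 3 + 11 = 14.
No covering selection has total cost below 14.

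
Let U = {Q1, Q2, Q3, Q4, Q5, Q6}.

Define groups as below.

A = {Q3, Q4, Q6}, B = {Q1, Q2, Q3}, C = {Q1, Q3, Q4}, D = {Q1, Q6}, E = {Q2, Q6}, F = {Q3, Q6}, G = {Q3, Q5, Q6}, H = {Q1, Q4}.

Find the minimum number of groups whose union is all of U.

3

C, E, and G cover everything between them: the union {Q1, Q2, Q3, Q4, Q5, Q6} is all of U.
Only G contains Q5, so G is forced; the remaining 3 items need at least 2 more groups (each remaining group adds at most 2) — so at least 3 groups are needed, and 3 is optimal.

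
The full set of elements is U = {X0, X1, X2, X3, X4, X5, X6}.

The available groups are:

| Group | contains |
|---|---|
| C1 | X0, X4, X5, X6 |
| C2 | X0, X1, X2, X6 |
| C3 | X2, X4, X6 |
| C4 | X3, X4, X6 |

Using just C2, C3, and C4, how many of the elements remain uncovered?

Union of C2, C3, C4 = {X0, X1, X2, X3, X4, X6}.
Not covered: X5 — 1 element.

1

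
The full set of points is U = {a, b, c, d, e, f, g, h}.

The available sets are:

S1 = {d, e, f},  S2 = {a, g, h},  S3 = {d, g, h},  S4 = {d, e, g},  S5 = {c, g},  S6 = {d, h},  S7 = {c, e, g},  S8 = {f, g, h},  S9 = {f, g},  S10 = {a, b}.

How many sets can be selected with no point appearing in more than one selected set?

3

S1, S5, S10 are pairwise disjoint (S1={d,e,f}; S5={c,g}; S10={a,b}).
Every remaining set overlaps one of these, and no 4 of the listed sets are pairwise disjoint, so 3 is the maximum.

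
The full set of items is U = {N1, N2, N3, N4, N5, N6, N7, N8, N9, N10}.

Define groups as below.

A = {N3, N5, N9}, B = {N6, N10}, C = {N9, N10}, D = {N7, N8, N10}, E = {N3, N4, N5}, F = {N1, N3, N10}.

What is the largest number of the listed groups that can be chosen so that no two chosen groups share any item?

B, E are pairwise disjoint (B={N6,N10}; E={N3,N4,N5}).
Every remaining group overlaps one of these, and no 3 of the listed groups are pairwise disjoint, so 2 is the maximum.

2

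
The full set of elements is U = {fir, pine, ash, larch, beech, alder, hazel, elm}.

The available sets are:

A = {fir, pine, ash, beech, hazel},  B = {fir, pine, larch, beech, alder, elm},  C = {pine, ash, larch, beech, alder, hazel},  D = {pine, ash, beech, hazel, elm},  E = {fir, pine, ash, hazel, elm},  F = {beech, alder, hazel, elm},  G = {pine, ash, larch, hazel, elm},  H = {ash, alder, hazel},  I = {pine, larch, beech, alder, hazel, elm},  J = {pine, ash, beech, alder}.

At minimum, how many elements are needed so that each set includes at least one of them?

2

T = {ash, elm} meets every set (each contains at least one member of T), and |T| = 2.
No single element lies in every set, so at least 2 are needed and 2 is optimal.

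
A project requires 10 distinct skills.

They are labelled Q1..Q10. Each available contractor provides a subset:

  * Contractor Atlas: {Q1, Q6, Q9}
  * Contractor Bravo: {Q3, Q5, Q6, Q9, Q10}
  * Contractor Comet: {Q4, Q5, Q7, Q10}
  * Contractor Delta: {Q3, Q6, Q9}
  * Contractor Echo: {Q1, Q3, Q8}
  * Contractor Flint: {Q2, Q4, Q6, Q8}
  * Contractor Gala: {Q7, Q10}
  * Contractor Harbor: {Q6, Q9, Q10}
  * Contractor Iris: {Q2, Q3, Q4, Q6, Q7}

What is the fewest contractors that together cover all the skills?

Bravo and Echo and Iris together: Bravo ∪ Echo ∪ Iris = {Q1, Q2, Q3, Q4, Q5, Q6, Q7, Q8, Q9, Q10} — every skill is covered.
No 2 of the 9 contractors cover everything (all 36 combinations miss at least one skill), so 3 is optimal.

3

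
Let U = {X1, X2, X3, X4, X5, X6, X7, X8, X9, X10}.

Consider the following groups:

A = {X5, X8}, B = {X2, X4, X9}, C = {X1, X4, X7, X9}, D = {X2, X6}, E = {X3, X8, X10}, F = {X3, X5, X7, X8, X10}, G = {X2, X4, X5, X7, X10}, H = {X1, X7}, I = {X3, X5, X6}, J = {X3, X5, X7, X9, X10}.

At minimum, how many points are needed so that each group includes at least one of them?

The 4 points {X1, X2, X3, X8} hit every group.
No choice of 3 points meets every group, so 4 is the minimum.

4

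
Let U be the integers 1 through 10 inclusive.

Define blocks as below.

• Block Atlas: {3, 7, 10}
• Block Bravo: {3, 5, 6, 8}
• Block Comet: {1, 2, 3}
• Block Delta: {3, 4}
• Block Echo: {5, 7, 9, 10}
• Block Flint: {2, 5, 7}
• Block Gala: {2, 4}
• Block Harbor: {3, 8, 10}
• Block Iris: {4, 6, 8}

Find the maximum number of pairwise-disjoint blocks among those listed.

3

Comet, Echo, Iris are pairwise disjoint (Comet={1,2,3}; Echo={5,7,9,10}; Iris={4,6,8}).
Every remaining block overlaps one of these, and no 4 of the listed blocks are pairwise disjoint, so 3 is the maximum.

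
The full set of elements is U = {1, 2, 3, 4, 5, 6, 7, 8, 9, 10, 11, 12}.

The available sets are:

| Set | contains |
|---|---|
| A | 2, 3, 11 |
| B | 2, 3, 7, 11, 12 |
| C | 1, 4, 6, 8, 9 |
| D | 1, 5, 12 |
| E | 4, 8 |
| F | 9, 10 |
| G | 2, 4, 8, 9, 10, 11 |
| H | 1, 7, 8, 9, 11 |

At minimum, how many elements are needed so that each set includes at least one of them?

4

The 4 elements {1, 2, 4, 9} hit every set.
The sets A, D, E, F are pairwise disjoint, so any hitting set needs a separate element for each — at least 4. Hence 4 is optimal.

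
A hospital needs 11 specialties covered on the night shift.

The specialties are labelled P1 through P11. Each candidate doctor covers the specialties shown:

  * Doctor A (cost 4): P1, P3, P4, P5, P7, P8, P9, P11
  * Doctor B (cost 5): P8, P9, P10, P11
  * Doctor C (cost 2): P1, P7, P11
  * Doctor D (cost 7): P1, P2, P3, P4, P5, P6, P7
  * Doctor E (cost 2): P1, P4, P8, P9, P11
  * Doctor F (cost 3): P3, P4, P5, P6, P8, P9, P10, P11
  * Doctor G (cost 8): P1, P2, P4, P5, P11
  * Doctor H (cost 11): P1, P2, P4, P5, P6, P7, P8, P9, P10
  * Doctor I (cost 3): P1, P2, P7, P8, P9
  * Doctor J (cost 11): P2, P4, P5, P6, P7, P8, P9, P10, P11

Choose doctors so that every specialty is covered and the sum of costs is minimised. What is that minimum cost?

F, I together cover every specialty (F ∪ I = {P1, P2, P3, P4, P5, P6, P7, P8, P9, P10, P11}); total cost 3 + 3 = 6.
The greedy pick F, C, I costs 8; no covering selection beats 6.

6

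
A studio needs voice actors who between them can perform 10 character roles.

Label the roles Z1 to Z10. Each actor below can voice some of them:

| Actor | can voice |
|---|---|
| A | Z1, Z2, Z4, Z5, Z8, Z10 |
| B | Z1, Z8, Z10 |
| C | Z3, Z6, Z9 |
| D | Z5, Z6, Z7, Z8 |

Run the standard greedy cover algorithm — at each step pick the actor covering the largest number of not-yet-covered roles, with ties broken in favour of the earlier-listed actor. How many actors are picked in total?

3

Greedy: pick A (covers 6 new) → pick C (covers 3 new) → pick D (covers 1 new). Total picks: 3.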